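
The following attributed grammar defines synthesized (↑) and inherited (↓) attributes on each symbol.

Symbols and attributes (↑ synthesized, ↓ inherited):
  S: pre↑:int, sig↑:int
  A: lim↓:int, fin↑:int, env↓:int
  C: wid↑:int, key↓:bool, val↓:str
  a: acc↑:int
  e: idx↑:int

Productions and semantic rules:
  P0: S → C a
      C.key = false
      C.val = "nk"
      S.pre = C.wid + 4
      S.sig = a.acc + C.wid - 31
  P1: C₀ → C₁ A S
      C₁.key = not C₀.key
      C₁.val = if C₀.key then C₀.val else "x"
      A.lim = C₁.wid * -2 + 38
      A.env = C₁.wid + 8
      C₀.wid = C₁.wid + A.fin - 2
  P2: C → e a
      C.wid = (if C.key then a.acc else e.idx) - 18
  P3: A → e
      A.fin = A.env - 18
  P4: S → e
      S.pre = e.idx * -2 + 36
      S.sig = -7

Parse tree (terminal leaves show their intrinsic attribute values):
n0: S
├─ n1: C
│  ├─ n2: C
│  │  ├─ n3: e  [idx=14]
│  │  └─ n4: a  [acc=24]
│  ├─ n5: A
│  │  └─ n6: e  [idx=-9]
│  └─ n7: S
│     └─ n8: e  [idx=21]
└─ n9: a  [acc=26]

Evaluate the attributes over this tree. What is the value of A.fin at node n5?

1. n1.key = false  [false]
2. n1.val = "nk"  ["nk"]
3. n2.key = true  [not C₀.key]
4. n2.val = "x"  [if C₀.key then C₀.val else "x"]
5. n3.idx = 14  [terminal]
6. n4.acc = 24  [terminal]
7. n2.wid = 6  [(if C.key then a.acc else e.idx) - 18]
8. n5.lim = 26  [C₁.wid * -2 + 38]
9. n5.env = 14  [C₁.wid + 8]
10. n6.idx = -9  [terminal]
11. n5.fin = -4  [A.env - 18]
12. n8.idx = 21  [terminal]
13. n7.pre = -6  [e.idx * -2 + 36]
14. n7.sig = -7  [-7]
15. n1.wid = 0  [C₁.wid + A.fin - 2]
16. n9.acc = 26  [terminal]
17. n0.pre = 4  [C.wid + 4]
18. n0.sig = -5  [a.acc + C.wid - 31]

-4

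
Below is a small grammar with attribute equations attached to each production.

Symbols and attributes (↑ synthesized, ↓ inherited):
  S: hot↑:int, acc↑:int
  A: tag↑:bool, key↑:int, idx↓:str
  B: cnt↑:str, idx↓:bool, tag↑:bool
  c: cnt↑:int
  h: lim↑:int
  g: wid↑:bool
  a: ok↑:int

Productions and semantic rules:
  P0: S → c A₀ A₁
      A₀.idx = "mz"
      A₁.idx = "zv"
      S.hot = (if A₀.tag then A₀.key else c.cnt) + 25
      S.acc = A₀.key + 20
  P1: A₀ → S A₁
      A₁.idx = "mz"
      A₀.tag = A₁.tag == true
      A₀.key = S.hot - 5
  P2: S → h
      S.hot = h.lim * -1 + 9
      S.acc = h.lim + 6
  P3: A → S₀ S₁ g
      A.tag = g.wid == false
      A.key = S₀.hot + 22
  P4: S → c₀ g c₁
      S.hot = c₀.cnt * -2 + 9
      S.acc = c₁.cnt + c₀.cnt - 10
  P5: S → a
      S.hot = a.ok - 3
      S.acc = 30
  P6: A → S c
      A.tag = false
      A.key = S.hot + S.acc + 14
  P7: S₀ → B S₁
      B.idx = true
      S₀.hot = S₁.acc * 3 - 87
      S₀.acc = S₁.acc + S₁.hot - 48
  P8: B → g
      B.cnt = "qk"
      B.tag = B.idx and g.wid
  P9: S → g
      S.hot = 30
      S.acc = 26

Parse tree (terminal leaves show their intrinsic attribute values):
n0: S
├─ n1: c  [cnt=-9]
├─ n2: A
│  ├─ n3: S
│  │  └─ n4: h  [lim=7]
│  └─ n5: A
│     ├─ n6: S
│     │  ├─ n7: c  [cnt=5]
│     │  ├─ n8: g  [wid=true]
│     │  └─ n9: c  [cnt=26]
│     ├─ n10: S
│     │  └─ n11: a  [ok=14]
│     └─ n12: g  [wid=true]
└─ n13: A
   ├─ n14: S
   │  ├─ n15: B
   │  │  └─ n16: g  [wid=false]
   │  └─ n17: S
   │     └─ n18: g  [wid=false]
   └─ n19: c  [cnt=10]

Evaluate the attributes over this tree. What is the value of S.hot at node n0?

16

1. n1.cnt = -9  [terminal]
2. n2.idx = "mz"  ["mz"]
3. n4.lim = 7  [terminal]
4. n3.hot = 2  [h.lim * -1 + 9]
5. n3.acc = 13  [h.lim + 6]
6. n5.idx = "mz"  ["mz"]
7. n7.cnt = 5  [terminal]
8. n8.wid = true  [terminal]
9. n9.cnt = 26  [terminal]
10. n6.hot = -1  [c₀.cnt * -2 + 9]
11. n6.acc = 21  [c₁.cnt + c₀.cnt - 10]
12. n11.ok = 14  [terminal]
13. n10.hot = 11  [a.ok - 3]
14. n10.acc = 30  [30]
15. n12.wid = true  [terminal]
16. n5.tag = false  [g.wid == false]
17. n5.key = 21  [S₀.hot + 22]
18. n2.tag = false  [A₁.tag == true]
19. n2.key = -3  [S.hot - 5]
20. n13.idx = "zv"  ["zv"]
21. n15.idx = true  [true]
22. n16.wid = false  [terminal]
23. n15.cnt = "qk"  ["qk"]
24. n15.tag = false  [B.idx and g.wid]
25. n18.wid = false  [terminal]
26. n17.hot = 30  [30]
27. n17.acc = 26  [26]
28. n14.hot = -9  [S₁.acc * 3 - 87]
29. n14.acc = 8  [S₁.acc + S₁.hot - 48]
30. n19.cnt = 10  [terminal]
31. n13.tag = false  [false]
32. n13.key = 13  [S.hot + S.acc + 14]
33. n0.hot = 16  [(if A₀.tag then A₀.key else c.cnt) + 25]
34. n0.acc = 17  [A₀.key + 20]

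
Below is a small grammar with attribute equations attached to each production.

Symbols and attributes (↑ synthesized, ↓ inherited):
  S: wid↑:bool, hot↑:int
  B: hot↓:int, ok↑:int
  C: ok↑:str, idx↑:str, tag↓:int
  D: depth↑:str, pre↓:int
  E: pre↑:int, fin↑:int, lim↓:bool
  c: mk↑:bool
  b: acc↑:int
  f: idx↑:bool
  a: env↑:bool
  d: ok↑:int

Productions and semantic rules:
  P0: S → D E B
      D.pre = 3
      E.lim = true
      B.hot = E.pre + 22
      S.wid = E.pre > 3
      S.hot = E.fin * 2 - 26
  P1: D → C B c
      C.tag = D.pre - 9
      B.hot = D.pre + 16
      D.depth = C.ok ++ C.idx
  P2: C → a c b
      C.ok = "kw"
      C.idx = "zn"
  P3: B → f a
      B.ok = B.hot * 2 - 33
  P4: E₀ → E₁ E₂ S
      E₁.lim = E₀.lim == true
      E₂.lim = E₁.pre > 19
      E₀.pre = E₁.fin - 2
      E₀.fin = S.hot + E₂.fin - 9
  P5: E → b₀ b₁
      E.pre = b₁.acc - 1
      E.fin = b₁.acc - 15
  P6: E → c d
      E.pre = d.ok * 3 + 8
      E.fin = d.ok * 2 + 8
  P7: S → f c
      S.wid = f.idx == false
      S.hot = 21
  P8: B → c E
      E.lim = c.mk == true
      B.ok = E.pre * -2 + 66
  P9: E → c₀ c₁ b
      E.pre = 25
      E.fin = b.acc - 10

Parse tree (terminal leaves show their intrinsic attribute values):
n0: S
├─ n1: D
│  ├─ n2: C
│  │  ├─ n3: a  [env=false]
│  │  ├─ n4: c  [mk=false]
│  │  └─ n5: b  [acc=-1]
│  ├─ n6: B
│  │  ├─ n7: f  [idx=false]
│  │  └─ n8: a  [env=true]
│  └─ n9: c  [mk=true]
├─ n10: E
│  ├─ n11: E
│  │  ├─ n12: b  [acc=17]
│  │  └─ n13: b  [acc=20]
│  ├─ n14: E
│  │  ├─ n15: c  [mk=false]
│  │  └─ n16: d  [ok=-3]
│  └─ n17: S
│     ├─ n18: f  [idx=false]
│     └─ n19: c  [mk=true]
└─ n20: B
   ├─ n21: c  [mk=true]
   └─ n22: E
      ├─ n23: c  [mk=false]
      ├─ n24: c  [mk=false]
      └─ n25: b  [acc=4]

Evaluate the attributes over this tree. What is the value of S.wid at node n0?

false

1. n1.pre = 3  [3]
2. n2.tag = -6  [D.pre - 9]
3. n3.env = false  [terminal]
4. n4.mk = false  [terminal]
5. n5.acc = -1  [terminal]
6. n2.ok = "kw"  ["kw"]
7. n2.idx = "zn"  ["zn"]
8. n6.hot = 19  [D.pre + 16]
9. n7.idx = false  [terminal]
10. n8.env = true  [terminal]
11. n6.ok = 5  [B.hot * 2 - 33]
12. n9.mk = true  [terminal]
13. n1.depth = "kwzn"  [C.ok ++ C.idx]
14. n10.lim = true  [true]
15. n11.lim = true  [E₀.lim == true]
16. n12.acc = 17  [terminal]
17. n13.acc = 20  [terminal]
18. n11.pre = 19  [b₁.acc - 1]
19. n11.fin = 5  [b₁.acc - 15]
20. n14.lim = false  [E₁.pre > 19]
21. n15.mk = false  [terminal]
22. n16.ok = -3  [terminal]
23. n14.pre = -1  [d.ok * 3 + 8]
24. n14.fin = 2  [d.ok * 2 + 8]
25. n18.idx = false  [terminal]
26. n19.mk = true  [terminal]
27. n17.wid = true  [f.idx == false]
28. n17.hot = 21  [21]
29. n10.pre = 3  [E₁.fin - 2]
30. n10.fin = 14  [S.hot + E₂.fin - 9]
31. n20.hot = 25  [E.pre + 22]
32. n21.mk = true  [terminal]
33. n22.lim = true  [c.mk == true]
34. n23.mk = false  [terminal]
35. n24.mk = false  [terminal]
36. n25.acc = 4  [terminal]
37. n22.pre = 25  [25]
38. n22.fin = -6  [b.acc - 10]
39. n20.ok = 16  [E.pre * -2 + 66]
40. n0.wid = false  [E.pre > 3]
41. n0.hot = 2  [E.fin * 2 - 26]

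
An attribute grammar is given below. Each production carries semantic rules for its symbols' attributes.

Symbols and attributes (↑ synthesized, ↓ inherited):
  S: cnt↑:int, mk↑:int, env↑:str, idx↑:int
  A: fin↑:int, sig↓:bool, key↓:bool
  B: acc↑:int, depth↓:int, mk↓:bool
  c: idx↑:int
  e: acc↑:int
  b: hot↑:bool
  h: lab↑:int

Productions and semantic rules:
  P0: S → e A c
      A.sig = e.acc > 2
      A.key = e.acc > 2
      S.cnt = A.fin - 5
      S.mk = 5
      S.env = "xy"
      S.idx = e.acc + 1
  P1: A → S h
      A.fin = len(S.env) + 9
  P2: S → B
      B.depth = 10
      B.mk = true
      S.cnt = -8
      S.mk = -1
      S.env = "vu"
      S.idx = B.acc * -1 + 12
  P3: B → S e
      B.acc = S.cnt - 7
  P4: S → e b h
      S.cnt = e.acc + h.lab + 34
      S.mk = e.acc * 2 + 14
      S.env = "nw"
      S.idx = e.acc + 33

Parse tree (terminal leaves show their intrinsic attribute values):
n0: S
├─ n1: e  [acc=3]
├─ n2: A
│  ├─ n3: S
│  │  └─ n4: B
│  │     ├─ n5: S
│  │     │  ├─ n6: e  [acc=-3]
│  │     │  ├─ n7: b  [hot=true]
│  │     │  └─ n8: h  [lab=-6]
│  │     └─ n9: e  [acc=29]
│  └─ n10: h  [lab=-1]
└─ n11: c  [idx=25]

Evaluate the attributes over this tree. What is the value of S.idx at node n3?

-6

1. n1.acc = 3  [terminal]
2. n2.sig = true  [e.acc > 2]
3. n2.key = true  [e.acc > 2]
4. n4.depth = 10  [10]
5. n4.mk = true  [true]
6. n6.acc = -3  [terminal]
7. n7.hot = true  [terminal]
8. n8.lab = -6  [terminal]
9. n5.cnt = 25  [e.acc + h.lab + 34]
10. n5.mk = 8  [e.acc * 2 + 14]
11. n5.env = "nw"  ["nw"]
12. n5.idx = 30  [e.acc + 33]
13. n9.acc = 29  [terminal]
14. n4.acc = 18  [S.cnt - 7]
15. n3.cnt = -8  [-8]
16. n3.mk = -1  [-1]
17. n3.env = "vu"  ["vu"]
18. n3.idx = -6  [B.acc * -1 + 12]
19. n10.lab = -1  [terminal]
20. n2.fin = 11  [len(S.env) + 9]
21. n11.idx = 25  [terminal]
22. n0.cnt = 6  [A.fin - 5]
23. n0.mk = 5  [5]
24. n0.env = "xy"  ["xy"]
25. n0.idx = 4  [e.acc + 1]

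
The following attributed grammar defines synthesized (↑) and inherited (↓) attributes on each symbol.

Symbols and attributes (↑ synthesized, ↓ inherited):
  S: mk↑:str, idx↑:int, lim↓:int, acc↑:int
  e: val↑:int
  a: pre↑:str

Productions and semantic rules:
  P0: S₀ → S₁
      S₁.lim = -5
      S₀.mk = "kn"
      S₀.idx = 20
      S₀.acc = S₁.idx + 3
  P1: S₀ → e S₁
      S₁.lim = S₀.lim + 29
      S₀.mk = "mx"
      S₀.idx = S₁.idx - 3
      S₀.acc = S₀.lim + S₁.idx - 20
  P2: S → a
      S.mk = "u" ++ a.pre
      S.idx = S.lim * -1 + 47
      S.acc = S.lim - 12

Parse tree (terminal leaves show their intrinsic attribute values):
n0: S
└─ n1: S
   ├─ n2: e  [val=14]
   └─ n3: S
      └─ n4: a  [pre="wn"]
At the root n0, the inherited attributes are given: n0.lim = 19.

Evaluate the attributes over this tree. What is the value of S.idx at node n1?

20

1. n0.lim = 19  [given at root]
2. n1.lim = -5  [-5]
3. n2.val = 14  [terminal]
4. n3.lim = 24  [S₀.lim + 29]
5. n4.pre = "wn"  [terminal]
6. n3.mk = "uwn"  ["u" ++ a.pre]
7. n3.idx = 23  [S.lim * -1 + 47]
8. n3.acc = 12  [S.lim - 12]
9. n1.mk = "mx"  ["mx"]
10. n1.idx = 20  [S₁.idx - 3]
11. n1.acc = -2  [S₀.lim + S₁.idx - 20]
12. n0.mk = "kn"  ["kn"]
13. n0.idx = 20  [20]
14. n0.acc = 23  [S₁.idx + 3]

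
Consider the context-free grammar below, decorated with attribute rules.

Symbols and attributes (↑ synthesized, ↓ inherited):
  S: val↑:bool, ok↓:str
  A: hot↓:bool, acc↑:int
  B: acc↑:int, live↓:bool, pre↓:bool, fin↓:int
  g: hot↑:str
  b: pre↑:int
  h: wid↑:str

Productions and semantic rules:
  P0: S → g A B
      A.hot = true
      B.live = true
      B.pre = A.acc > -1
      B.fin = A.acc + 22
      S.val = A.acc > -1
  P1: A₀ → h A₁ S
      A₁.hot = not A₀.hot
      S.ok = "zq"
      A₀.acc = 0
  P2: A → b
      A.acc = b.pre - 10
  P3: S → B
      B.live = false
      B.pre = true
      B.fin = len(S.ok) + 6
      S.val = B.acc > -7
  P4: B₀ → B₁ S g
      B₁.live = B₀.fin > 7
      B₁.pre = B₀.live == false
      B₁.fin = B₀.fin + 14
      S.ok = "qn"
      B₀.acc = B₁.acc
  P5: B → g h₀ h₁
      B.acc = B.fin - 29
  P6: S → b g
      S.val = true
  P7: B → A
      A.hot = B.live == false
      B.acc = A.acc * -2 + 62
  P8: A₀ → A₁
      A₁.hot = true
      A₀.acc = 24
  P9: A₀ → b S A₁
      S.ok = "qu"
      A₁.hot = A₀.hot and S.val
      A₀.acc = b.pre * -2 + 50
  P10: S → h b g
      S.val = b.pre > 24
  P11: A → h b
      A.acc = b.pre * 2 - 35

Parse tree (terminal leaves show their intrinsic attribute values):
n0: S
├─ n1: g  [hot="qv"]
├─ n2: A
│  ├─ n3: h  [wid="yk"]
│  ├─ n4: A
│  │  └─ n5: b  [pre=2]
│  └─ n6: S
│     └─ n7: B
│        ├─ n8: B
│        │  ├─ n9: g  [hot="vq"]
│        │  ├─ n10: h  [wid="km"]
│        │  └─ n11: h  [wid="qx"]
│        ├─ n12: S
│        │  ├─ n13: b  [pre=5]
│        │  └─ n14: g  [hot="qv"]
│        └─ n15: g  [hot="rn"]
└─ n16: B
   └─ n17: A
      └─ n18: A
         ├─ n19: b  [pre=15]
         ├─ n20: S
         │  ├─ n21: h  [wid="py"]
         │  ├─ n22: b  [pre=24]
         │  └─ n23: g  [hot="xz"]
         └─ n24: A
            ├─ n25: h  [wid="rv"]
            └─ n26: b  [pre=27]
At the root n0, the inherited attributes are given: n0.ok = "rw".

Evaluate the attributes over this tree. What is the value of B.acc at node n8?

1. n0.ok = "rw"  [given at root]
2. n1.hot = "qv"  [terminal]
3. n2.hot = true  [true]
4. n3.wid = "yk"  [terminal]
5. n4.hot = false  [not A₀.hot]
6. n5.pre = 2  [terminal]
7. n4.acc = -8  [b.pre - 10]
8. n6.ok = "zq"  ["zq"]
9. n7.live = false  [false]
10. n7.pre = true  [true]
11. n7.fin = 8  [len(S.ok) + 6]
12. n8.live = true  [B₀.fin > 7]
13. n8.pre = true  [B₀.live == false]
14. n8.fin = 22  [B₀.fin + 14]
15. n9.hot = "vq"  [terminal]
16. n10.wid = "km"  [terminal]
17. n11.wid = "qx"  [terminal]
18. n8.acc = -7  [B.fin - 29]
19. n12.ok = "qn"  ["qn"]
20. n13.pre = 5  [terminal]
21. n14.hot = "qv"  [terminal]
22. n12.val = true  [true]
23. n15.hot = "rn"  [terminal]
24. n7.acc = -7  [B₁.acc]
25. n6.val = false  [B.acc > -7]
26. n2.acc = 0  [0]
27. n16.live = true  [true]
28. n16.pre = true  [A.acc > -1]
29. n16.fin = 22  [A.acc + 22]
30. n17.hot = false  [B.live == false]
31. n18.hot = true  [true]
32. n19.pre = 15  [terminal]
33. n20.ok = "qu"  ["qu"]
34. n21.wid = "py"  [terminal]
35. n22.pre = 24  [terminal]
36. n23.hot = "xz"  [terminal]
37. n20.val = false  [b.pre > 24]
38. n24.hot = false  [A₀.hot and S.val]
39. n25.wid = "rv"  [terminal]
40. n26.pre = 27  [terminal]
41. n24.acc = 19  [b.pre * 2 - 35]
42. n18.acc = 20  [b.pre * -2 + 50]
43. n17.acc = 24  [24]
44. n16.acc = 14  [A.acc * -2 + 62]
45. n0.val = true  [A.acc > -1]

-7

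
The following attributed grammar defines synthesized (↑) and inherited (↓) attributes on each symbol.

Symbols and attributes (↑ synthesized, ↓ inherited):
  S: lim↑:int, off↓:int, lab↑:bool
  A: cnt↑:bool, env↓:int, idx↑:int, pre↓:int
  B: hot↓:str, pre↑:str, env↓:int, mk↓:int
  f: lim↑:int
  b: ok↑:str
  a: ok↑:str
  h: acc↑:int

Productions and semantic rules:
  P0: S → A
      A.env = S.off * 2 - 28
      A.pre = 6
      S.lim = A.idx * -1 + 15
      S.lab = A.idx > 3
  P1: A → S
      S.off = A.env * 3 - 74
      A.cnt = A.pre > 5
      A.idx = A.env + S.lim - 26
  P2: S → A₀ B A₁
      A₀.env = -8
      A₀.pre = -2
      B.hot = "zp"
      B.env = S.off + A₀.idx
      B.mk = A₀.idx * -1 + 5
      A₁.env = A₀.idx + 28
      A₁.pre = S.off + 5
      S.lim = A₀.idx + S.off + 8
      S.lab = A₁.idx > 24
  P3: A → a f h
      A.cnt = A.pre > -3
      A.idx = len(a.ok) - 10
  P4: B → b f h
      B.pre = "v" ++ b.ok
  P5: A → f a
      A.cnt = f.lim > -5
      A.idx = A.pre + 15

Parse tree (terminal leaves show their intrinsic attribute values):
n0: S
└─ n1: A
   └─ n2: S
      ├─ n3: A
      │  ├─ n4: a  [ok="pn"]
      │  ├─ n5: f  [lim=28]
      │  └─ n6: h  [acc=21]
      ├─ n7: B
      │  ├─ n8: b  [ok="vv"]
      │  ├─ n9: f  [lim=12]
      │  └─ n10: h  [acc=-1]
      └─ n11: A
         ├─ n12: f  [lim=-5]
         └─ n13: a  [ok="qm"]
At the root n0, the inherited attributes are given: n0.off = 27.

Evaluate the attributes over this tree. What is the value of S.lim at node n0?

1. n0.off = 27  [given at root]
2. n1.env = 26  [S.off * 2 - 28]
3. n1.pre = 6  [6]
4. n2.off = 4  [A.env * 3 - 74]
5. n3.env = -8  [-8]
6. n3.pre = -2  [-2]
7. n4.ok = "pn"  [terminal]
8. n5.lim = 28  [terminal]
9. n6.acc = 21  [terminal]
10. n3.cnt = true  [A.pre > -3]
11. n3.idx = -8  [len(a.ok) - 10]
12. n7.hot = "zp"  ["zp"]
13. n7.env = -4  [S.off + A₀.idx]
14. n7.mk = 13  [A₀.idx * -1 + 5]
15. n8.ok = "vv"  [terminal]
16. n9.lim = 12  [terminal]
17. n10.acc = -1  [terminal]
18. n7.pre = "vvv"  ["v" ++ b.ok]
19. n11.env = 20  [A₀.idx + 28]
20. n11.pre = 9  [S.off + 5]
21. n12.lim = -5  [terminal]
22. n13.ok = "qm"  [terminal]
23. n11.cnt = false  [f.lim > -5]
24. n11.idx = 24  [A.pre + 15]
25. n2.lim = 4  [A₀.idx + S.off + 8]
26. n2.lab = false  [A₁.idx > 24]
27. n1.cnt = true  [A.pre > 5]
28. n1.idx = 4  [A.env + S.lim - 26]
29. n0.lim = 11  [A.idx * -1 + 15]
30. n0.lab = true  [A.idx > 3]

11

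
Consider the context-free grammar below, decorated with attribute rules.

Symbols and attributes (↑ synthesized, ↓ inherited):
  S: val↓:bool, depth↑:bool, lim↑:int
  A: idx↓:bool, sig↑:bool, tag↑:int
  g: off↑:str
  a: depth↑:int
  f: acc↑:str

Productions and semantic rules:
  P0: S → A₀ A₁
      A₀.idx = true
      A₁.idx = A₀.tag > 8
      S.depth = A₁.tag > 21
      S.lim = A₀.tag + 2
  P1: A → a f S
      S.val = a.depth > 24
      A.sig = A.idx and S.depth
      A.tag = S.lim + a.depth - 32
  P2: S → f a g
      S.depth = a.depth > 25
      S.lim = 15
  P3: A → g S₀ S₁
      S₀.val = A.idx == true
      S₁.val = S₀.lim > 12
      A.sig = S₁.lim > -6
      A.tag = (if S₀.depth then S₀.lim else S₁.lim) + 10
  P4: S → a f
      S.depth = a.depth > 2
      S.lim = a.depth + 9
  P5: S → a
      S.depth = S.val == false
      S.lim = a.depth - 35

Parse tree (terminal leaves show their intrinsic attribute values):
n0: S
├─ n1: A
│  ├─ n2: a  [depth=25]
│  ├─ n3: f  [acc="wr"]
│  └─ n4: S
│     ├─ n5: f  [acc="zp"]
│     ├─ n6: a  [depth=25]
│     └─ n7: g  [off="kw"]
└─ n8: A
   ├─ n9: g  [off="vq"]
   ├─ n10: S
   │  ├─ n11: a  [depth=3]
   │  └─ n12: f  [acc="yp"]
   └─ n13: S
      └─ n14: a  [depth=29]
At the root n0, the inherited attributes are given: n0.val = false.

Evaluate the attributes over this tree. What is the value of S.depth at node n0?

1. n0.val = false  [given at root]
2. n1.idx = true  [true]
3. n2.depth = 25  [terminal]
4. n3.acc = "wr"  [terminal]
5. n4.val = true  [a.depth > 24]
6. n5.acc = "zp"  [terminal]
7. n6.depth = 25  [terminal]
8. n7.off = "kw"  [terminal]
9. n4.depth = false  [a.depth > 25]
10. n4.lim = 15  [15]
11. n1.sig = false  [A.idx and S.depth]
12. n1.tag = 8  [S.lim + a.depth - 32]
13. n8.idx = false  [A₀.tag > 8]
14. n9.off = "vq"  [terminal]
15. n10.val = false  [A.idx == true]
16. n11.depth = 3  [terminal]
17. n12.acc = "yp"  [terminal]
18. n10.depth = true  [a.depth > 2]
19. n10.lim = 12  [a.depth + 9]
20. n13.val = false  [S₀.lim > 12]
21. n14.depth = 29  [terminal]
22. n13.depth = true  [S.val == false]
23. n13.lim = -6  [a.depth - 35]
24. n8.sig = false  [S₁.lim > -6]
25. n8.tag = 22  [(if S₀.depth then S₀.lim else S₁.lim) + 10]
26. n0.depth = true  [A₁.tag > 21]
27. n0.lim = 10  [A₀.tag + 2]

true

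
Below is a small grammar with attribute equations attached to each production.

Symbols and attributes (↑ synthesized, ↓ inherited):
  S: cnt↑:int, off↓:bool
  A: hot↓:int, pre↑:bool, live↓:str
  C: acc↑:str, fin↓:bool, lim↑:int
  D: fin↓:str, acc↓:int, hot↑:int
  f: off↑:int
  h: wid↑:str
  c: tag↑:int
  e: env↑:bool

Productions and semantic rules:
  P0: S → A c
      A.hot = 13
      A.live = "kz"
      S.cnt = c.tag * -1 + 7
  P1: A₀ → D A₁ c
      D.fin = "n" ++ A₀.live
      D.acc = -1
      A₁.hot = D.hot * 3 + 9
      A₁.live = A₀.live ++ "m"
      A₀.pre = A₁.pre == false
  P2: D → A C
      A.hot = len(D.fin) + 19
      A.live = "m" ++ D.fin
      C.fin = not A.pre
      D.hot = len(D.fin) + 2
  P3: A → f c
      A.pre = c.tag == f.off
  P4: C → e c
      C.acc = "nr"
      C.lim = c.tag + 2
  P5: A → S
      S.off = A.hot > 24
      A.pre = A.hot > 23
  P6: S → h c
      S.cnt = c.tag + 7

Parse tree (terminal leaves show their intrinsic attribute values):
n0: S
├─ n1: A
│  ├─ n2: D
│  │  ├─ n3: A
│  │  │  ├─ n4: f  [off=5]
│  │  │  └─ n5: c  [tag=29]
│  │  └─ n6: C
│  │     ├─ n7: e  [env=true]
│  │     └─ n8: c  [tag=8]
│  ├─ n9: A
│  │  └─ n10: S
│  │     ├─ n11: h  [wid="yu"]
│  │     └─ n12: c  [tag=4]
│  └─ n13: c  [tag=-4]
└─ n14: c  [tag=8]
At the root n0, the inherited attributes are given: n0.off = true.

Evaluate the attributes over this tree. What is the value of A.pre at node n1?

false

1. n0.off = true  [given at root]
2. n1.hot = 13  [13]
3. n1.live = "kz"  ["kz"]
4. n2.fin = "nkz"  ["n" ++ A₀.live]
5. n2.acc = -1  [-1]
6. n3.hot = 22  [len(D.fin) + 19]
7. n3.live = "mnkz"  ["m" ++ D.fin]
8. n4.off = 5  [terminal]
9. n5.tag = 29  [terminal]
10. n3.pre = false  [c.tag == f.off]
11. n6.fin = true  [not A.pre]
12. n7.env = true  [terminal]
13. n8.tag = 8  [terminal]
14. n6.acc = "nr"  ["nr"]
15. n6.lim = 10  [c.tag + 2]
16. n2.hot = 5  [len(D.fin) + 2]
17. n9.hot = 24  [D.hot * 3 + 9]
18. n9.live = "kzm"  [A₀.live ++ "m"]
19. n10.off = false  [A.hot > 24]
20. n11.wid = "yu"  [terminal]
21. n12.tag = 4  [terminal]
22. n10.cnt = 11  [c.tag + 7]
23. n9.pre = true  [A.hot > 23]
24. n13.tag = -4  [terminal]
25. n1.pre = false  [A₁.pre == false]
26. n14.tag = 8  [terminal]
27. n0.cnt = -1  [c.tag * -1 + 7]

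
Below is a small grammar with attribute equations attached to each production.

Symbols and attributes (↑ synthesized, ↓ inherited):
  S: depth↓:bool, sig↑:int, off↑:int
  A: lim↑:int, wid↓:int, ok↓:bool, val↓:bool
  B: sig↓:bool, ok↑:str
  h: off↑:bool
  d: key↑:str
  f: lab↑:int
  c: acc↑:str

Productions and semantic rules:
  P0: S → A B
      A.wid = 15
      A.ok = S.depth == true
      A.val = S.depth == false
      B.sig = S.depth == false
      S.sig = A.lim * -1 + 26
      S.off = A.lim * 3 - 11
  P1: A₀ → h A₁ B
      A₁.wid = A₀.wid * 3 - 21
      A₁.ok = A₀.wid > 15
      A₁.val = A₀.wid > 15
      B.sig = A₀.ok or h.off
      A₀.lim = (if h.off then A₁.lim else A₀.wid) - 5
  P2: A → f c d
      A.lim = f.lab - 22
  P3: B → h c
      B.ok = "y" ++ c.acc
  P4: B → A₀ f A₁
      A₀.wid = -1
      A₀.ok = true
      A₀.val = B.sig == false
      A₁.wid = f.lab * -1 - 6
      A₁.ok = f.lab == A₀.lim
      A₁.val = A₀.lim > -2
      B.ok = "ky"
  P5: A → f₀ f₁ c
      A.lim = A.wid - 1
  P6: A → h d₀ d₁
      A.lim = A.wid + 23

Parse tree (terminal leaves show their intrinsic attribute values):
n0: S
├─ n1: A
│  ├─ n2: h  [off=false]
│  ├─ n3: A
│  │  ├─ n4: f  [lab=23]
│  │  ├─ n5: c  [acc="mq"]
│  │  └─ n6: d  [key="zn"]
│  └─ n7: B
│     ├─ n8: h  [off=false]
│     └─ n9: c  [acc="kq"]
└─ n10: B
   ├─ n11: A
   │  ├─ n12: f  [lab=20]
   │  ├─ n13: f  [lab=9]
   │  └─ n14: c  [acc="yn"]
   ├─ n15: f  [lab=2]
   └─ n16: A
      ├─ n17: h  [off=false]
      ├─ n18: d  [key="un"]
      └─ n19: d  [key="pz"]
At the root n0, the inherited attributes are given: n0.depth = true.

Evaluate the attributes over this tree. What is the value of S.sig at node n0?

16

1. n0.depth = true  [given at root]
2. n1.wid = 15  [15]
3. n1.ok = true  [S.depth == true]
4. n1.val = false  [S.depth == false]
5. n2.off = false  [terminal]
6. n3.wid = 24  [A₀.wid * 3 - 21]
7. n3.ok = false  [A₀.wid > 15]
8. n3.val = false  [A₀.wid > 15]
9. n4.lab = 23  [terminal]
10. n5.acc = "mq"  [terminal]
11. n6.key = "zn"  [terminal]
12. n3.lim = 1  [f.lab - 22]
13. n7.sig = true  [A₀.ok or h.off]
14. n8.off = false  [terminal]
15. n9.acc = "kq"  [terminal]
16. n7.ok = "ykq"  ["y" ++ c.acc]
17. n1.lim = 10  [(if h.off then A₁.lim else A₀.wid) - 5]
18. n10.sig = false  [S.depth == false]
19. n11.wid = -1  [-1]
20. n11.ok = true  [true]
21. n11.val = true  [B.sig == false]
22. n12.lab = 20  [terminal]
23. n13.lab = 9  [terminal]
24. n14.acc = "yn"  [terminal]
25. n11.lim = -2  [A.wid - 1]
26. n15.lab = 2  [terminal]
27. n16.wid = -8  [f.lab * -1 - 6]
28. n16.ok = false  [f.lab == A₀.lim]
29. n16.val = false  [A₀.lim > -2]
30. n17.off = false  [terminal]
31. n18.key = "un"  [terminal]
32. n19.key = "pz"  [terminal]
33. n16.lim = 15  [A.wid + 23]
34. n10.ok = "ky"  ["ky"]
35. n0.sig = 16  [A.lim * -1 + 26]
36. n0.off = 19  [A.lim * 3 - 11]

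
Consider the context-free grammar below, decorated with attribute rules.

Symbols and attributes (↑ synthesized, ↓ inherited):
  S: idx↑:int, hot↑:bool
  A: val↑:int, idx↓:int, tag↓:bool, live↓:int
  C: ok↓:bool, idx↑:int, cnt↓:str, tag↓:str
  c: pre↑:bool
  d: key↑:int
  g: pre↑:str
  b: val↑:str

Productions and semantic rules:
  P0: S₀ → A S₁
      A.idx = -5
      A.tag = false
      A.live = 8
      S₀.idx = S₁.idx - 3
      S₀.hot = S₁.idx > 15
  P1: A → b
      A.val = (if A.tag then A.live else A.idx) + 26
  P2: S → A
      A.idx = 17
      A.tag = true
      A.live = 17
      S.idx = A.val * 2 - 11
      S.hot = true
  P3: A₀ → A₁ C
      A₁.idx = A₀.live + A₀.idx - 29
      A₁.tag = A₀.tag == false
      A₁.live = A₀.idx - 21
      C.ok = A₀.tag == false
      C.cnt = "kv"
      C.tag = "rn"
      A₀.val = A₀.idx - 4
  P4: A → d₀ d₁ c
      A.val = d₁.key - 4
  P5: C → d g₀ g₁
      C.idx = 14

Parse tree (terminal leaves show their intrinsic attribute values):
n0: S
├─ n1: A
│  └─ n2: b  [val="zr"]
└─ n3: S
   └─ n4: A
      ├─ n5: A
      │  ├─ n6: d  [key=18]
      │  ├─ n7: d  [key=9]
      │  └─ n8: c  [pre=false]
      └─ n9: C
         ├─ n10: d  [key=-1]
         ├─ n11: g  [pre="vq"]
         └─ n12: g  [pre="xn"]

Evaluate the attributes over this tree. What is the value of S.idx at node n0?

1. n1.idx = -5  [-5]
2. n1.tag = false  [false]
3. n1.live = 8  [8]
4. n2.val = "zr"  [terminal]
5. n1.val = 21  [(if A.tag then A.live else A.idx) + 26]
6. n4.idx = 17  [17]
7. n4.tag = true  [true]
8. n4.live = 17  [17]
9. n5.idx = 5  [A₀.live + A₀.idx - 29]
10. n5.tag = false  [A₀.tag == false]
11. n5.live = -4  [A₀.idx - 21]
12. n6.key = 18  [terminal]
13. n7.key = 9  [terminal]
14. n8.pre = false  [terminal]
15. n5.val = 5  [d₁.key - 4]
16. n9.ok = false  [A₀.tag == false]
17. n9.cnt = "kv"  ["kv"]
18. n9.tag = "rn"  ["rn"]
19. n10.key = -1  [terminal]
20. n11.pre = "vq"  [terminal]
21. n12.pre = "xn"  [terminal]
22. n9.idx = 14  [14]
23. n4.val = 13  [A₀.idx - 4]
24. n3.idx = 15  [A.val * 2 - 11]
25. n3.hot = true  [true]
26. n0.idx = 12  [S₁.idx - 3]
27. n0.hot = false  [S₁.idx > 15]

12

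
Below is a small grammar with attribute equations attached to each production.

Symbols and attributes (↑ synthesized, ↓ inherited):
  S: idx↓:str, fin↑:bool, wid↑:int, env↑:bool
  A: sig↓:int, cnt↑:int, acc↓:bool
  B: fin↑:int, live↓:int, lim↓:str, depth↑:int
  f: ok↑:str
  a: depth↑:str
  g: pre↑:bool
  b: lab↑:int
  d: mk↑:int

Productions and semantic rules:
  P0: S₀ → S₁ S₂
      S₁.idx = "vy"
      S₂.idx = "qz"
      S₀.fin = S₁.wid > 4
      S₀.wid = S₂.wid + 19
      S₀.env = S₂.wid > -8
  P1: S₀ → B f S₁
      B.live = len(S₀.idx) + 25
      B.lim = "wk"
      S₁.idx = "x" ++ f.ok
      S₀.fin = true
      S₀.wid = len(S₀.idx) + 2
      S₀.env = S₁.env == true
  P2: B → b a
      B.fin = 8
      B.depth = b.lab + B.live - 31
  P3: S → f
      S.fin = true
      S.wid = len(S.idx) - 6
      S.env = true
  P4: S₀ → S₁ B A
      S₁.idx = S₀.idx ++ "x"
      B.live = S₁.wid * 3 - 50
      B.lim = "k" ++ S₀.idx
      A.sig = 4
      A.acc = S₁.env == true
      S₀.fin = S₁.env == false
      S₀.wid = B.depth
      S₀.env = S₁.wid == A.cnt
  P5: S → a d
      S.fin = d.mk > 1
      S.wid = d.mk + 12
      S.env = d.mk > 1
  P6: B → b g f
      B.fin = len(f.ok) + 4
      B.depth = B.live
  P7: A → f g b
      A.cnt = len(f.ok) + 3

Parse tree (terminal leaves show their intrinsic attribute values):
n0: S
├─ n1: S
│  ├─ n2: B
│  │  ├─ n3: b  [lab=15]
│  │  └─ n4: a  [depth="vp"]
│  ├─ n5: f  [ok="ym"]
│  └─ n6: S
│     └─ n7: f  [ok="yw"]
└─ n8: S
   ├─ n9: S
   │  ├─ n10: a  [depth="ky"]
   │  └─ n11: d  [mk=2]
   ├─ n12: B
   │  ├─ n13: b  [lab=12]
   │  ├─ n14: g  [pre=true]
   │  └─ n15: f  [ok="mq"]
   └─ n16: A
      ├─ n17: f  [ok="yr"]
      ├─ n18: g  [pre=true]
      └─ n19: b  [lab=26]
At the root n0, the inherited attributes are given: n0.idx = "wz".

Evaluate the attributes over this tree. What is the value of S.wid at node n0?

1. n0.idx = "wz"  [given at root]
2. n1.idx = "vy"  ["vy"]
3. n2.live = 27  [len(S₀.idx) + 25]
4. n2.lim = "wk"  ["wk"]
5. n3.lab = 15  [terminal]
6. n4.depth = "vp"  [terminal]
7. n2.fin = 8  [8]
8. n2.depth = 11  [b.lab + B.live - 31]
9. n5.ok = "ym"  [terminal]
10. n6.idx = "xym"  ["x" ++ f.ok]
11. n7.ok = "yw"  [terminal]
12. n6.fin = true  [true]
13. n6.wid = -3  [len(S.idx) - 6]
14. n6.env = true  [true]
15. n1.fin = true  [true]
16. n1.wid = 4  [len(S₀.idx) + 2]
17. n1.env = true  [S₁.env == true]
18. n8.idx = "qz"  ["qz"]
19. n9.idx = "qzx"  [S₀.idx ++ "x"]
20. n10.depth = "ky"  [terminal]
21. n11.mk = 2  [terminal]
22. n9.fin = true  [d.mk > 1]
23. n9.wid = 14  [d.mk + 12]
24. n9.env = true  [d.mk > 1]
25. n12.live = -8  [S₁.wid * 3 - 50]
26. n12.lim = "kqz"  ["k" ++ S₀.idx]
27. n13.lab = 12  [terminal]
28. n14.pre = true  [terminal]
29. n15.ok = "mq"  [terminal]
30. n12.fin = 6  [len(f.ok) + 4]
31. n12.depth = -8  [B.live]
32. n16.sig = 4  [4]
33. n16.acc = true  [S₁.env == true]
34. n17.ok = "yr"  [terminal]
35. n18.pre = true  [terminal]
36. n19.lab = 26  [terminal]
37. n16.cnt = 5  [len(f.ok) + 3]
38. n8.fin = false  [S₁.env == false]
39. n8.wid = -8  [B.depth]
40. n8.env = false  [S₁.wid == A.cnt]
41. n0.fin = false  [S₁.wid > 4]
42. n0.wid = 11  [S₂.wid + 19]
43. n0.env = false  [S₂.wid > -8]

11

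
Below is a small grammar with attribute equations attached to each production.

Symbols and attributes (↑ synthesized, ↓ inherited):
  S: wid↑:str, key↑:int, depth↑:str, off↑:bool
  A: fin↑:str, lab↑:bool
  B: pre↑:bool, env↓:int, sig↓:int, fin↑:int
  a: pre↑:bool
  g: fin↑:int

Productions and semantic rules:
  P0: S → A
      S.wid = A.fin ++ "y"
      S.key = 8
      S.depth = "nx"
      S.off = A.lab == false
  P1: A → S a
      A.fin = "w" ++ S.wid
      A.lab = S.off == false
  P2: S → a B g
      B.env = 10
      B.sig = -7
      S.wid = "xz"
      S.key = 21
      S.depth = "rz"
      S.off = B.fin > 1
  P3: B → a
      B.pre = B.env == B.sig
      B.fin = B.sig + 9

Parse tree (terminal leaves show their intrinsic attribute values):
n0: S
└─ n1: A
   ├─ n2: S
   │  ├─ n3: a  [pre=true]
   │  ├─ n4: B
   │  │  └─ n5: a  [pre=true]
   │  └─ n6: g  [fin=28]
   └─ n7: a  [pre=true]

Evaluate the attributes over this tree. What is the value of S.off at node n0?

true

1. n3.pre = true  [terminal]
2. n4.env = 10  [10]
3. n4.sig = -7  [-7]
4. n5.pre = true  [terminal]
5. n4.pre = false  [B.env == B.sig]
6. n4.fin = 2  [B.sig + 9]
7. n6.fin = 28  [terminal]
8. n2.wid = "xz"  ["xz"]
9. n2.key = 21  [21]
10. n2.depth = "rz"  ["rz"]
11. n2.off = true  [B.fin > 1]
12. n7.pre = true  [terminal]
13. n1.fin = "wxz"  ["w" ++ S.wid]
14. n1.lab = false  [S.off == false]
15. n0.wid = "wxzy"  [A.fin ++ "y"]
16. n0.key = 8  [8]
17. n0.depth = "nx"  ["nx"]
18. n0.off = true  [A.lab == false]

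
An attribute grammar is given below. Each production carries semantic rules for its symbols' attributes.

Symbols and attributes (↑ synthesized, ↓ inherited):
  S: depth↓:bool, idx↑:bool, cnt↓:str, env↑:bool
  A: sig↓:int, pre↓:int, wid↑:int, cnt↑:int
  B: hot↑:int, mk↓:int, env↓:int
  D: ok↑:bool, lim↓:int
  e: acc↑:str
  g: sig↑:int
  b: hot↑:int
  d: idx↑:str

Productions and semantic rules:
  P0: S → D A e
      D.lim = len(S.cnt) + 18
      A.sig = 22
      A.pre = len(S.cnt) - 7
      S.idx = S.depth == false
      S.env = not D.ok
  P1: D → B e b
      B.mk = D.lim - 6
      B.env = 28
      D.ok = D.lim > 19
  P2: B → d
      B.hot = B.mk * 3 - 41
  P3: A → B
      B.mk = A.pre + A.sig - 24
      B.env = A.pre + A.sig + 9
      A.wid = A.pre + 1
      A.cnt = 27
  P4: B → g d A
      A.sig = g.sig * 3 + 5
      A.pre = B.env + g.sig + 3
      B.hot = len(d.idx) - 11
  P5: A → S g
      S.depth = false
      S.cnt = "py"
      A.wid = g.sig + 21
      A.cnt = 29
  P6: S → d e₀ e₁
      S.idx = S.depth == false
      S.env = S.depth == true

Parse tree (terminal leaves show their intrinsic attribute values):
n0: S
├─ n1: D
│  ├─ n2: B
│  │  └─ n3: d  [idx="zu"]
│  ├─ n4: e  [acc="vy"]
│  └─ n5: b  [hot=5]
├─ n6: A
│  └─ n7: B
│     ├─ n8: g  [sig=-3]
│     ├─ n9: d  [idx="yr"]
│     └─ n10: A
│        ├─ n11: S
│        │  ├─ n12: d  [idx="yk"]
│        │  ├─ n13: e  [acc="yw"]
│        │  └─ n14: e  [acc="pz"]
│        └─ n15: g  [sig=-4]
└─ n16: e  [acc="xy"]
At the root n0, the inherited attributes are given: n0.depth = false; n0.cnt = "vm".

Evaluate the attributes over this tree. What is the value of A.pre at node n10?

1. n0.depth = false  [given at root]
2. n0.cnt = "vm"  [given at root]
3. n1.lim = 20  [len(S.cnt) + 18]
4. n2.mk = 14  [D.lim - 6]
5. n2.env = 28  [28]
6. n3.idx = "zu"  [terminal]
7. n2.hot = 1  [B.mk * 3 - 41]
8. n4.acc = "vy"  [terminal]
9. n5.hot = 5  [terminal]
10. n1.ok = true  [D.lim > 19]
11. n6.sig = 22  [22]
12. n6.pre = -5  [len(S.cnt) - 7]
13. n7.mk = -7  [A.pre + A.sig - 24]
14. n7.env = 26  [A.pre + A.sig + 9]
15. n8.sig = -3  [terminal]
16. n9.idx = "yr"  [terminal]
17. n10.sig = -4  [g.sig * 3 + 5]
18. n10.pre = 26  [B.env + g.sig + 3]
19. n11.depth = false  [false]
20. n11.cnt = "py"  ["py"]
21. n12.idx = "yk"  [terminal]
22. n13.acc = "yw"  [terminal]
23. n14.acc = "pz"  [terminal]
24. n11.idx = true  [S.depth == false]
25. n11.env = false  [S.depth == true]
26. n15.sig = -4  [terminal]
27. n10.wid = 17  [g.sig + 21]
28. n10.cnt = 29  [29]
29. n7.hot = -9  [len(d.idx) - 11]
30. n6.wid = -4  [A.pre + 1]
31. n6.cnt = 27  [27]
32. n16.acc = "xy"  [terminal]
33. n0.idx = true  [S.depth == false]
34. n0.env = false  [not D.ok]

26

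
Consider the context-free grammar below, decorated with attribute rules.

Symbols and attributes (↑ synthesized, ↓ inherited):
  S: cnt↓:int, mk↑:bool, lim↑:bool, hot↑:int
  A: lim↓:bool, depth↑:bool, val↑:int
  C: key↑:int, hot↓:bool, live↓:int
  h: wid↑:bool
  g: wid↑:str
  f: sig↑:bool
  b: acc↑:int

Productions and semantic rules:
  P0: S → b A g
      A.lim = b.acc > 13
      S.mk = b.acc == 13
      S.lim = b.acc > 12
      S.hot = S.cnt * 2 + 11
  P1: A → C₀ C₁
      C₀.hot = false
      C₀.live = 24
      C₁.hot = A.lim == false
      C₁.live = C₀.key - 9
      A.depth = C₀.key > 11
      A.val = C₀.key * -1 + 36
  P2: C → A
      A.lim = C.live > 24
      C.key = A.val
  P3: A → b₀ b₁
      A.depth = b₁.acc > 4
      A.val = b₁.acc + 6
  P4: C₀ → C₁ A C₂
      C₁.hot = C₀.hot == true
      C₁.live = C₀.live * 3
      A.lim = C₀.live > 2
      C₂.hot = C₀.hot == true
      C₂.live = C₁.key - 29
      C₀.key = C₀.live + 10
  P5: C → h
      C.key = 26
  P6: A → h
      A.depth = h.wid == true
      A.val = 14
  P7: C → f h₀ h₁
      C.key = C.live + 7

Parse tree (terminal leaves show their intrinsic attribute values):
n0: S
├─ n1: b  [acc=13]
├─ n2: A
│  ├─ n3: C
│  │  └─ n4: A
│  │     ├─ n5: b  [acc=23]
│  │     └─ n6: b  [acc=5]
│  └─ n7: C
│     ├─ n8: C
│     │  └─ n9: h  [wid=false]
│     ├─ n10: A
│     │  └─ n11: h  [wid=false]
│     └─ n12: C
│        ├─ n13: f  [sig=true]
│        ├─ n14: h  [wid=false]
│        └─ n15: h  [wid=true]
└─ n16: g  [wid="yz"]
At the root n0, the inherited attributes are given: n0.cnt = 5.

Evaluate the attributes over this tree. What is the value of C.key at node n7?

12

1. n0.cnt = 5  [given at root]
2. n1.acc = 13  [terminal]
3. n2.lim = false  [b.acc > 13]
4. n3.hot = false  [false]
5. n3.live = 24  [24]
6. n4.lim = false  [C.live > 24]
7. n5.acc = 23  [terminal]
8. n6.acc = 5  [terminal]
9. n4.depth = true  [b₁.acc > 4]
10. n4.val = 11  [b₁.acc + 6]
11. n3.key = 11  [A.val]
12. n7.hot = true  [A.lim == false]
13. n7.live = 2  [C₀.key - 9]
14. n8.hot = true  [C₀.hot == true]
15. n8.live = 6  [C₀.live * 3]
16. n9.wid = false  [terminal]
17. n8.key = 26  [26]
18. n10.lim = false  [C₀.live > 2]
19. n11.wid = false  [terminal]
20. n10.depth = false  [h.wid == true]
21. n10.val = 14  [14]
22. n12.hot = true  [C₀.hot == true]
23. n12.live = -3  [C₁.key - 29]
24. n13.sig = true  [terminal]
25. n14.wid = false  [terminal]
26. n15.wid = true  [terminal]
27. n12.key = 4  [C.live + 7]
28. n7.key = 12  [C₀.live + 10]
29. n2.depth = false  [C₀.key > 11]
30. n2.val = 25  [C₀.key * -1 + 36]
31. n16.wid = "yz"  [terminal]
32. n0.mk = true  [b.acc == 13]
33. n0.lim = true  [b.acc > 12]
34. n0.hot = 21  [S.cnt * 2 + 11]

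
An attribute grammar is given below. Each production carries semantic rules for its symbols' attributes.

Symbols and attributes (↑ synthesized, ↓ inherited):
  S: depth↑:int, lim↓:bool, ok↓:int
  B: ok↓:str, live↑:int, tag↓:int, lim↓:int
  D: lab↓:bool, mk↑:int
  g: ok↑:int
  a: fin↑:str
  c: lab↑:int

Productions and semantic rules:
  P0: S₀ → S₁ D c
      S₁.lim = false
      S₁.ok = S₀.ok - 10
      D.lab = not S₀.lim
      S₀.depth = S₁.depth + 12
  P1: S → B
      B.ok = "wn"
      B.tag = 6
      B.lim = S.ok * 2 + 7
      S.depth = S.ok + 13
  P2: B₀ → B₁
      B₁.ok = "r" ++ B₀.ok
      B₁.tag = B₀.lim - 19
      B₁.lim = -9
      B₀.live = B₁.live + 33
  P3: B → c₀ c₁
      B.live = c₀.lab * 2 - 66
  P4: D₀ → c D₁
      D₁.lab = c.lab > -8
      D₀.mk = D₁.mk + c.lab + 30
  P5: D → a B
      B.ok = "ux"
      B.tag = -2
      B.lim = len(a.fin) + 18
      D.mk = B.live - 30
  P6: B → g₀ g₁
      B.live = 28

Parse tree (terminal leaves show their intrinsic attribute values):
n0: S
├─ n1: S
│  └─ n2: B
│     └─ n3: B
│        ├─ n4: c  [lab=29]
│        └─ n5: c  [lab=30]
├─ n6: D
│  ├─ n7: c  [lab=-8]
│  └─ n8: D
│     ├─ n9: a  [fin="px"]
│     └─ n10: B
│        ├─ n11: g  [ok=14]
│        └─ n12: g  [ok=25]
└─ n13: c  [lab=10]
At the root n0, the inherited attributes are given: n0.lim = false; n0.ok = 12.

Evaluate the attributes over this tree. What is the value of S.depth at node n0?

27

1. n0.lim = false  [given at root]
2. n0.ok = 12  [given at root]
3. n1.lim = false  [false]
4. n1.ok = 2  [S₀.ok - 10]
5. n2.ok = "wn"  ["wn"]
6. n2.tag = 6  [6]
7. n2.lim = 11  [S.ok * 2 + 7]
8. n3.ok = "rwn"  ["r" ++ B₀.ok]
9. n3.tag = -8  [B₀.lim - 19]
10. n3.lim = -9  [-9]
11. n4.lab = 29  [terminal]
12. n5.lab = 30  [terminal]
13. n3.live = -8  [c₀.lab * 2 - 66]
14. n2.live = 25  [B₁.live + 33]
15. n1.depth = 15  [S.ok + 13]
16. n6.lab = true  [not S₀.lim]
17. n7.lab = -8  [terminal]
18. n8.lab = false  [c.lab > -8]
19. n9.fin = "px"  [terminal]
20. n10.ok = "ux"  ["ux"]
21. n10.tag = -2  [-2]
22. n10.lim = 20  [len(a.fin) + 18]
23. n11.ok = 14  [terminal]
24. n12.ok = 25  [terminal]
25. n10.live = 28  [28]
26. n8.mk = -2  [B.live - 30]
27. n6.mk = 20  [D₁.mk + c.lab + 30]
28. n13.lab = 10  [terminal]
29. n0.depth = 27  [S₁.depth + 12]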